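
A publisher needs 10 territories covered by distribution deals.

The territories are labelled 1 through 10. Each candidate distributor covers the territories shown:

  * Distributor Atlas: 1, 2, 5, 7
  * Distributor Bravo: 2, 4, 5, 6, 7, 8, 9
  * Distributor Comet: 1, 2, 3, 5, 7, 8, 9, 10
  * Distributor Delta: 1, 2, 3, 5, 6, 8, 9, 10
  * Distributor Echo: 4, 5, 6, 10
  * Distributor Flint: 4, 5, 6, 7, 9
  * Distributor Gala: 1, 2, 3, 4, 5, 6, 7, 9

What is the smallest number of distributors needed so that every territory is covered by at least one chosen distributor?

2

Delta and Gala together: Delta ∪ Gala = {1, 2, 3, 4, 5, 6, 7, 8, 9, 10} — every territory is covered.
No single distributor has all 10 territories (the largest, Comet, has 8), so 2 is optimal.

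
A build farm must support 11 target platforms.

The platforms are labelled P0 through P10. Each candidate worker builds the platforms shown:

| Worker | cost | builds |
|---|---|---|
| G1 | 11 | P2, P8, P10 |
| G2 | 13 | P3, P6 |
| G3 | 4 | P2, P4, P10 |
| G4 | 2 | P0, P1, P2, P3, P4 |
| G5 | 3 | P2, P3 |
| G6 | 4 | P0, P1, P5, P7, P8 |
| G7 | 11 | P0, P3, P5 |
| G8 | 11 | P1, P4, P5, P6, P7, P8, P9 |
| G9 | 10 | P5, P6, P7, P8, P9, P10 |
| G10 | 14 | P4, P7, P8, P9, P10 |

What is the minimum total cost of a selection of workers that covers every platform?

12

G4, G9 together cover every platform (G4 ∪ G9 = {P0, P1, P2, P3, P4, P5, P6, P7, P8, P9, P10}); total cost 2 + 10 = 12.
The greedy pick G4, G6, G9 costs 16; no covering selection beats 12.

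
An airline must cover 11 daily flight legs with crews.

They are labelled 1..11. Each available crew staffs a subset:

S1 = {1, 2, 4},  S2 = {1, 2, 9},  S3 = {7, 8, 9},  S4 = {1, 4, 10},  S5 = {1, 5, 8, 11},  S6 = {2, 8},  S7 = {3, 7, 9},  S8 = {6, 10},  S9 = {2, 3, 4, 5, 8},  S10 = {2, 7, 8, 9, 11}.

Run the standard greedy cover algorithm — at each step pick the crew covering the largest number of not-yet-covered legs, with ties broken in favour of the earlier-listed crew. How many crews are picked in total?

Greedy: pick S9 (covers 5 new) → pick S10 (covers 3 new) → pick S4 (covers 2 new) → pick S8 (covers 1 new). Total picks: 4.

4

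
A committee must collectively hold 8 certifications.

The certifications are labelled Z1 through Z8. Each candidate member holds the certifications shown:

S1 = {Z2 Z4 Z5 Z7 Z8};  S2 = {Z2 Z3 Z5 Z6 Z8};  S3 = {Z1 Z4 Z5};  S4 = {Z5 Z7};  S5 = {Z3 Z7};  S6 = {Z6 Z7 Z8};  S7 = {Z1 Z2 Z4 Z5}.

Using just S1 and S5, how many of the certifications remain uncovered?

2

Union of S1, S5 = {Z2, Z3, Z4, Z5, Z7, Z8}.
Not covered: Z1, Z6 — 2 certifications.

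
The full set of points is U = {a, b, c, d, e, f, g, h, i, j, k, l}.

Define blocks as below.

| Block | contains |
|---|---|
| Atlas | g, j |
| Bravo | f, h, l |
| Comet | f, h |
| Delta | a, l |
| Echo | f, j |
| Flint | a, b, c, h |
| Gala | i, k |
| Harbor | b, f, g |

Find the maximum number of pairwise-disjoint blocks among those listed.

4

Atlas, Comet, Delta, Gala are pairwise disjoint (Atlas={g,j}; Comet={f,h}; Delta={a,l}; Gala={i,k}).
Every remaining block overlaps one of these, and no 5 of the listed blocks are pairwise disjoint, so 4 is the maximum.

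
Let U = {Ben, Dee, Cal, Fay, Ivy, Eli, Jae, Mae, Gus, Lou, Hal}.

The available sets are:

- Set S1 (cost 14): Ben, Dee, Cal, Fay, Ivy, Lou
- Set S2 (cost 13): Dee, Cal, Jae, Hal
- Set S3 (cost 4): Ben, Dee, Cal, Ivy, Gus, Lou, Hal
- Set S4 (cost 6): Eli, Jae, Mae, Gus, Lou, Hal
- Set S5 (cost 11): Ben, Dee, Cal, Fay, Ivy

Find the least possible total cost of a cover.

17

S4, S5 together cover every element (S4 ∪ S5 = {Ben, Dee, Cal, Fay, Ivy, Eli, Jae, Mae, Gus, Lou, Hal}); total cost 6 + 11 = 17.
The greedy pick S3, S4, S5 costs 21; no covering selection beats 17.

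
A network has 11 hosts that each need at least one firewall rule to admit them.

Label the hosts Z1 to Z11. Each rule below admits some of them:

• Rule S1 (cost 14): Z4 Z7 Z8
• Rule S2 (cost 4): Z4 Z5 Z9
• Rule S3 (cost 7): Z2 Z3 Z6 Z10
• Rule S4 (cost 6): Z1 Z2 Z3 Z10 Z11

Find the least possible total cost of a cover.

S1, S2, S3, S4 together cover every host (S1 ∪ S2 ∪ S3 ∪ S4 = {Z1, Z2, Z3, Z4, Z5, Z6, Z7, Z8, Z9, Z10, Z11}); total cost 14 + 4 + 7 + 6 = 31.
No covering selection has total cost below 31.

31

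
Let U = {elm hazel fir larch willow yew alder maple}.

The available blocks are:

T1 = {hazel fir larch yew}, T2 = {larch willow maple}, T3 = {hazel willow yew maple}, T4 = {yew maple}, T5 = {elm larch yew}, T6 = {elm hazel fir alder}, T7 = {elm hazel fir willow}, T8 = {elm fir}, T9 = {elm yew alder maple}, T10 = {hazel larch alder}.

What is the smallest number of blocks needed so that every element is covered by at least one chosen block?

3

T1 and T3 and T9 together: T1 ∪ T3 ∪ T9 = {elm, hazel, fir, larch, willow, yew, alder, maple} — every element is covered.
No 2 of the 10 blocks cover everything (all 45 combinations miss at least one element), so 3 is optimal.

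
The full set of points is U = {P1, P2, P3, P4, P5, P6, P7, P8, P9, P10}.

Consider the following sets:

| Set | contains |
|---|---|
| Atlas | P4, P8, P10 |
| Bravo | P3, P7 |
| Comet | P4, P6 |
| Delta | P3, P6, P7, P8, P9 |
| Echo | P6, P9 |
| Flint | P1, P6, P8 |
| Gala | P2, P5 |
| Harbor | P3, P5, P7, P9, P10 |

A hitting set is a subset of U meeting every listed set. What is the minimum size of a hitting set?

4

The 4 points {P3, P5, P6, P8} hit every set.
The sets Atlas, Bravo, Echo, Gala are pairwise disjoint, so any hitting set needs a separate point for each — at least 4. Hence 4 is optimal.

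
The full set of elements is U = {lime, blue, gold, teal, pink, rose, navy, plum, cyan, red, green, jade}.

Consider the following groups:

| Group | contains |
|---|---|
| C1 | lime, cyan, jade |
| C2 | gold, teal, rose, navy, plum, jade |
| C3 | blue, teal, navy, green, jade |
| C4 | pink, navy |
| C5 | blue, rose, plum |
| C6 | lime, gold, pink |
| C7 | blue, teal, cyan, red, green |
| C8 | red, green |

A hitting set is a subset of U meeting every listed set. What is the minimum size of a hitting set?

H = {pink, plum, green, jade} meets every group (each contains at least one member of H), and |H| = 4.
The groups C1, C4, C5, C8 are pairwise disjoint, so any hitting set needs a separate element for each — at least 4. Hence 4 is optimal.

4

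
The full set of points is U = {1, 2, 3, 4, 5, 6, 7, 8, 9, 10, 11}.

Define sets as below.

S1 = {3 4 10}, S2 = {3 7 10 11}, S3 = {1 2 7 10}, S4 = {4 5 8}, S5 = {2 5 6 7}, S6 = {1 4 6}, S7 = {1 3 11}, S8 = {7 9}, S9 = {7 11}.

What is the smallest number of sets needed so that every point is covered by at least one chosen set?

5

S1, S4, S5, S7, and S8 cover everything between them: the union {1, 2, 3, 4, 5, 6, 7, 8, 9, 10, 11} is all of U.
No 4 of the 9 sets cover everything (all 126 combinations miss at least one point), so 5 is optimal.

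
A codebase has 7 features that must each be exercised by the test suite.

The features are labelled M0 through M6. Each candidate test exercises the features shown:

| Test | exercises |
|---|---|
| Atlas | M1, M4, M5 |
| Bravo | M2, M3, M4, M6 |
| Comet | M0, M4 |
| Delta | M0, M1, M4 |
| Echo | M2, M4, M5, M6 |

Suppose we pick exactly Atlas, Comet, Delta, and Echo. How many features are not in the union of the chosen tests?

Union of Atlas, Comet, Delta, Echo = {M0, M1, M2, M4, M5, M6}.
Not covered: M3 — 1 feature.

1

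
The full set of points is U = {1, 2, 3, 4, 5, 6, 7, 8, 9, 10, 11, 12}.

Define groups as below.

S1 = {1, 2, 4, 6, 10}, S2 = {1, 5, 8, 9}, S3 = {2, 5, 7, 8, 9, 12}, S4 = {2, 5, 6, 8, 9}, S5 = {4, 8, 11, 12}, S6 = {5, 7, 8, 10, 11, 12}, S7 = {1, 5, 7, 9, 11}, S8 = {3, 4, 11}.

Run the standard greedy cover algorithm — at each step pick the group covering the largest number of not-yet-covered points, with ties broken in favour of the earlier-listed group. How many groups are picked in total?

3

Greedy: pick S3 (covers 6 new) → pick S1 (covers 4 new) → pick S8 (covers 2 new). Total picks: 3.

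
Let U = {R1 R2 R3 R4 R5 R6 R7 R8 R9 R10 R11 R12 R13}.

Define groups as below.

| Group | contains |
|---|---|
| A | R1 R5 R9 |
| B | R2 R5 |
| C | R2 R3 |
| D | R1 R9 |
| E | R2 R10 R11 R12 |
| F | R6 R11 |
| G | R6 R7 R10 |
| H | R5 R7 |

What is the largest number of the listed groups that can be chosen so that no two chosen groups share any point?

4

C, D, F, H are pairwise disjoint (C={R2,R3}; D={R1,R9}; F={R6,R11}; H={R5,R7}).
Every remaining group overlaps one of these, and no 5 of the listed groups are pairwise disjoint, so 4 is the maximum.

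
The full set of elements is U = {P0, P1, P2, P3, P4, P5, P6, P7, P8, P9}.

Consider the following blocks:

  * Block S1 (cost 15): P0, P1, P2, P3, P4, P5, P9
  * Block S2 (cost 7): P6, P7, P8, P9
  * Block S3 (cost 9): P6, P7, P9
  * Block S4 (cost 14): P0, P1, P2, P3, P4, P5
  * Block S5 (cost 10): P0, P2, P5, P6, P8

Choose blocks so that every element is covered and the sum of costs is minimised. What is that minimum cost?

S2, S4 together cover every element (S2 ∪ S4 = {P0, P1, P2, P3, P4, P5, P6, P7, P8, P9}); total cost 7 + 14 = 21.
No covering selection has total cost below 21.

21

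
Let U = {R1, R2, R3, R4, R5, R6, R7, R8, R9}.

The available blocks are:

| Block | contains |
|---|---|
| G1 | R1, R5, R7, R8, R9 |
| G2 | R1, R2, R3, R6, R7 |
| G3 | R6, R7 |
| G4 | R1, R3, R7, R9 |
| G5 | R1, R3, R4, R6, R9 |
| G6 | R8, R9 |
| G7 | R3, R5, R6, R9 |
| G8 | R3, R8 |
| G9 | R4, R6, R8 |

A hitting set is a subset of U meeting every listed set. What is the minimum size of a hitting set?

3

H = {R3, R7, R8} meets every block (each contains at least one member of H), and |H| = 3.
No choice of 2 items meets every block, so 3 is the minimum.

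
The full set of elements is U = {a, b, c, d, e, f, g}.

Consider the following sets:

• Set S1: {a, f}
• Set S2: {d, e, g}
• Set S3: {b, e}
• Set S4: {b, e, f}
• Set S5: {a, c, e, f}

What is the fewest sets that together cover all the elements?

S2 and S4 and S5 together: S2 ∪ S4 ∪ S5 = {a, b, c, d, e, f, g} — every element is covered.
Only S5 contains c, so S5 is forced; the remaining 3 elements need at least 2 more sets (each remaining set adds at most 2) — so at least 3 sets are needed, and 3 is optimal.

3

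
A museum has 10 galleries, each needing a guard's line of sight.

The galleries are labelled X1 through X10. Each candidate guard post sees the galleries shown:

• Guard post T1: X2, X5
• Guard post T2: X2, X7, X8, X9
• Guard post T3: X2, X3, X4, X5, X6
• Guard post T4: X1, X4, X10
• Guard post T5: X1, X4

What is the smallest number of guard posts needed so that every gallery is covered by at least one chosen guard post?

3

Take {T2, T3, T4}. Their union is {X1, X2, X3, X4, X5, X6, X7, X8, X9, X10}, which is all 10 galleries.
Only T3 contains X3, so T3 is forced; the remaining 5 galleries need at least 2 more guard posts (each remaining guard post adds at most 3) — so at least 3 guard posts are needed, and 3 is optimal.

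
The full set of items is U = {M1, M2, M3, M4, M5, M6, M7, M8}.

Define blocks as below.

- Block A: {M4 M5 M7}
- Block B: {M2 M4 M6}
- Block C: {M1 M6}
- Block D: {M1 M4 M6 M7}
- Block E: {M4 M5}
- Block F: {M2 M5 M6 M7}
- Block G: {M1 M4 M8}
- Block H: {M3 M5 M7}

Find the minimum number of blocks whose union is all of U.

3

B and G and H together: B ∪ G ∪ H = {M1, M2, M3, M4, M5, M6, M7, M8} — every item is covered.
Only H contains M3, so H is forced; the remaining 5 items need at least 2 more blocks (each remaining block adds at most 3) — so at least 3 blocks are needed, and 3 is optimal.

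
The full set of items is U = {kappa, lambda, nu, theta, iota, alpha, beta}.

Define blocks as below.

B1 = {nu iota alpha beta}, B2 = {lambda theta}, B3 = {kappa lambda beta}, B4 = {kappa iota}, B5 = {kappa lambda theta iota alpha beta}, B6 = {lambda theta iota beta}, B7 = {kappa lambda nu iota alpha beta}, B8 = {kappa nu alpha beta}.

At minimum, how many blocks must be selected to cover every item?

B2 and B7 together: B2 ∪ B7 = {kappa, lambda, nu, theta, iota, alpha, beta} — every item is covered.
No single block has all 7 items (the largest, B5, has 6), so 2 is optimal.

2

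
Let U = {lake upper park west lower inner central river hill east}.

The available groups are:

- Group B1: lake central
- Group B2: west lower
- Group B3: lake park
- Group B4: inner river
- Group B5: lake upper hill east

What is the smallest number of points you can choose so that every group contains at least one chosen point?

Take H = {lake, lower, river}. Each listed group contains at least one of these, so H is a hitting set of size 3.
The groups B2, B3, B4 are pairwise disjoint, so any hitting set needs a separate point for each — at least 3. Hence 3 is optimal.

3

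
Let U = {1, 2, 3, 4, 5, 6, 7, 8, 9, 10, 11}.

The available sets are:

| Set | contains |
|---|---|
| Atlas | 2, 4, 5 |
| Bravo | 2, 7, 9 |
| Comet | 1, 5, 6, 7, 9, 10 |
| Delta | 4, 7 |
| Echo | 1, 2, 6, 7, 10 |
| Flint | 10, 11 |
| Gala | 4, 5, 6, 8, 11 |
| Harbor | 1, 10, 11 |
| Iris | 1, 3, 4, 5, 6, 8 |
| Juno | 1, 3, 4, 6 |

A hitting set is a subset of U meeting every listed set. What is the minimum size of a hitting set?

3

Take H = {4, 7, 10}. Each listed set contains at least one of these, so H is a hitting set of size 3.
The sets Bravo, Flint, Iris are pairwise disjoint, so any hitting set needs a separate point for each — at least 3. Hence 3 is optimal.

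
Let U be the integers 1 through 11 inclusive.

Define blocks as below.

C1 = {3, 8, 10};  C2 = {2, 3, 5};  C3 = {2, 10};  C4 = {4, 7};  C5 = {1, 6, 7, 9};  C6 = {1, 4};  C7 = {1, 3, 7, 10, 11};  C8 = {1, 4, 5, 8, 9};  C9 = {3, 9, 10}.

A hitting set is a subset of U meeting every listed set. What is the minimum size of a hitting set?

4

H = {1, 2, 3, 4} meets every block (each contains at least one member of H), and |H| = 4.
No choice of 3 elements meets every block, so 4 is the minimum.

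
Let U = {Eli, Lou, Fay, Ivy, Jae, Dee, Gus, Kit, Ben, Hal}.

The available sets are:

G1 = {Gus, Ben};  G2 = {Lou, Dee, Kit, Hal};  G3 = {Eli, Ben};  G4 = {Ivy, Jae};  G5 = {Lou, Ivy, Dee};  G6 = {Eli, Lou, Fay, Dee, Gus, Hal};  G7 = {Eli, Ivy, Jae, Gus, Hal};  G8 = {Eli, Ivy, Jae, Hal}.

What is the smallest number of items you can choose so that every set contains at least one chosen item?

3

H = {Ivy, Dee, Ben} meets every set (each contains at least one member of H), and |H| = 3.
The sets G1, G2, G4 are pairwise disjoint, so any hitting set needs a separate item for each — at least 3. Hence 3 is optimal.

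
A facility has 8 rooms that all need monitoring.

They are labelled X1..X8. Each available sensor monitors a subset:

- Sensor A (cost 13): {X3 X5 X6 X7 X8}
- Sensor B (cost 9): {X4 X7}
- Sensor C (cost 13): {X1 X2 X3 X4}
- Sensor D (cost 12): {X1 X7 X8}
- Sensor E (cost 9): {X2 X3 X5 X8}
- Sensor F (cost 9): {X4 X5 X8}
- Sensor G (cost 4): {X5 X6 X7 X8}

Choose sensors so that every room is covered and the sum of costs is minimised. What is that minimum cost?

C, G together cover every room (C ∪ G = {X1, X2, X3, X4, X5, X6, X7, X8}); total cost 13 + 4 = 17.
No covering selection has total cost below 17.

17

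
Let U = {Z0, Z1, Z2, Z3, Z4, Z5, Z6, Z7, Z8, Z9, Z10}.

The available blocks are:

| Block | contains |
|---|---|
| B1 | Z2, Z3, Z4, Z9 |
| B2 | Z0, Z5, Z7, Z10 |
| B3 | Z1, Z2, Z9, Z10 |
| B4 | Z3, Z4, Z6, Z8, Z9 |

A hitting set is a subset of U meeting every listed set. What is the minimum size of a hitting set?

2

The 2 items {Z0, Z9} hit every block.
The blocks B2, B4 are pairwise disjoint, so any hitting set needs a separate item for each — at least 2. Hence 2 is optimal.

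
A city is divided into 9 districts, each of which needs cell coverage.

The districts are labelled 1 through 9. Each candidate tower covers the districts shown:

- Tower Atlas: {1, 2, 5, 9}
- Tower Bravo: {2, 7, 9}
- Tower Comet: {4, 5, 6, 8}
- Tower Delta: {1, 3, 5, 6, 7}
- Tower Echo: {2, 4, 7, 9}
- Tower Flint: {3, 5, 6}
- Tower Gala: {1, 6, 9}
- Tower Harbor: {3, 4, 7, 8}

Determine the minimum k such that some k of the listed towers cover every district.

3

Bravo and Delta and Harbor together: Bravo ∪ Delta ∪ Harbor = {1, 2, 3, 4, 5, 6, 7, 8, 9} — every district is covered.
No 2 of the 8 towers cover everything (all 28 combinations miss at least one district), so 3 is optimal.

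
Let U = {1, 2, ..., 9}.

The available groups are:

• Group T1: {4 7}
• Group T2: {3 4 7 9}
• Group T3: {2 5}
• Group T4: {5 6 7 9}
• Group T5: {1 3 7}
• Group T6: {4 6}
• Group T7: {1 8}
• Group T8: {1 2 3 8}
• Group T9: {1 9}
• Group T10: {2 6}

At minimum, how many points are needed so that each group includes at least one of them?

Take H = {1, 2, 4, 6}. Each listed group contains at least one of these, so H is a hitting set of size 4.
No choice of 3 points meets every group, so 4 is the minimum.

4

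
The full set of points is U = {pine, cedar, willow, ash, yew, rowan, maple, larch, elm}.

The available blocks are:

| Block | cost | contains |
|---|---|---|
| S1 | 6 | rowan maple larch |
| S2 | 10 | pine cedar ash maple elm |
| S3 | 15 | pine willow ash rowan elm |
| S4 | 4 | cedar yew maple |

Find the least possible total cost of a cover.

25

S1, S3, S4 together cover every point (S1 ∪ S3 ∪ S4 = {pine, cedar, willow, ash, yew, rowan, maple, larch, elm}); total cost 6 + 15 + 4 = 25.
The greedy pick S4, S1, S2, S3 costs 35; no covering selection beats 25.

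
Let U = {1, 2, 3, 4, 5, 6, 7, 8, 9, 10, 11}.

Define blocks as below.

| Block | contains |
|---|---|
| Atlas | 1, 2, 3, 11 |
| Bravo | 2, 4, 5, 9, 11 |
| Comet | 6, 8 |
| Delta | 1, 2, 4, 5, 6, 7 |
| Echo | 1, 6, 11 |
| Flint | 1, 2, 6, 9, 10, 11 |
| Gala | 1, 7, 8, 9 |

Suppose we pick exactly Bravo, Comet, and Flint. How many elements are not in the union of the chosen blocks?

Union of Bravo, Comet, Flint = {1, 2, 4, 5, 6, 8, 9, 10, 11}.
Not covered: 3, 7 — 2 elements.

2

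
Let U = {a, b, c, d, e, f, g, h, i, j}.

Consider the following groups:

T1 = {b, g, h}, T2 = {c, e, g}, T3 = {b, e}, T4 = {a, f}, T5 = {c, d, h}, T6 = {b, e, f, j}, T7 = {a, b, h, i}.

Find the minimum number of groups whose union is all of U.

T2 and T5 and T6 and T7 together: T2 ∪ T5 ∪ T6 ∪ T7 = {a, b, c, d, e, f, g, h, i, j} — every item is covered.
No 3 of the 7 groups cover everything (all 35 combinations miss at least one item), so 4 is optimal.

4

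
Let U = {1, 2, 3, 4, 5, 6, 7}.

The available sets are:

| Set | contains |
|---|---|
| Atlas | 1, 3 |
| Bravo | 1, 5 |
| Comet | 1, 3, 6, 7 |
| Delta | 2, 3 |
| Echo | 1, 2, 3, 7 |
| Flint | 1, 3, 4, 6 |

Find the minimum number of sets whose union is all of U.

3

Bravo, Echo, and Flint cover everything between them: the union {1, 2, 3, 4, 5, 6, 7} is all of U.
Only Flint contains 4, so Flint is forced; the remaining 3 points need at least 2 more sets (each remaining set adds at most 2) — so at least 3 sets are needed, and 3 is optimal.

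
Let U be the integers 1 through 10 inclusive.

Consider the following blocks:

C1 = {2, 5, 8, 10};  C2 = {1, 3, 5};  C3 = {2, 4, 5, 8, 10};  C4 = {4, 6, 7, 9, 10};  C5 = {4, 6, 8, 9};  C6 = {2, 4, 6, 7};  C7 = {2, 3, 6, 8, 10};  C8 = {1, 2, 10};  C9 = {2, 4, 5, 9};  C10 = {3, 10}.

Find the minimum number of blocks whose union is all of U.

3

Take {C2, C4, C7}. Their union is {1, 2, 3, 4, 5, 6, 7, 8, 9, 10}, which is all 10 items.
No 2 of the 10 blocks cover everything (all 45 combinations miss at least one item), so 3 is optimal.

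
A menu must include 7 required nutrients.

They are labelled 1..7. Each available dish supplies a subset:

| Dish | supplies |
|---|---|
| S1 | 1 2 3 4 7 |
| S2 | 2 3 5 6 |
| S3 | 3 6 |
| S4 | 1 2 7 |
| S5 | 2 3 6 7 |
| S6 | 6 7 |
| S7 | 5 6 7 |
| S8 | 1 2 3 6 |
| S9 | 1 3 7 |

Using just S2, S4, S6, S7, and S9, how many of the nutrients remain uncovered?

1

Union of S2, S4, S6, S7, S9 = {1, 2, 3, 5, 6, 7}.
Not covered: 4 — 1 nutrient.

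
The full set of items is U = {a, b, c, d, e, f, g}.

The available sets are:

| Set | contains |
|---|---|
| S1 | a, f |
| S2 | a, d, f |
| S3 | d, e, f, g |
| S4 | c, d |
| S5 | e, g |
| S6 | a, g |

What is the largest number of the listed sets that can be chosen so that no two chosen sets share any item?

3

S1, S4, S5 are pairwise disjoint (S1={a,f}; S4={c,d}; S5={e,g}).
Every remaining set overlaps one of these, and no 4 of the listed sets are pairwise disjoint, so 3 is the maximum.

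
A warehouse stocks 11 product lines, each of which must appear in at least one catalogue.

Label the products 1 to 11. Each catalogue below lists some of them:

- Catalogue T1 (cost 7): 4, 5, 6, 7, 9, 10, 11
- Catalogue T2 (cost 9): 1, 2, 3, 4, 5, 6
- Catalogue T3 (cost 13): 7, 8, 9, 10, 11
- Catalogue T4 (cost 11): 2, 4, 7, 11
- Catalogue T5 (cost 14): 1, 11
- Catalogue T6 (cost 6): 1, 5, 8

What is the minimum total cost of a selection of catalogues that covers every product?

T1, T2, T6 together cover every product (T1 ∪ T2 ∪ T6 = {1, 2, 3, 4, 5, 6, 7, 8, 9, 10, 11}); total cost 7 + 9 + 6 = 22.
No covering selection has total cost below 22.

22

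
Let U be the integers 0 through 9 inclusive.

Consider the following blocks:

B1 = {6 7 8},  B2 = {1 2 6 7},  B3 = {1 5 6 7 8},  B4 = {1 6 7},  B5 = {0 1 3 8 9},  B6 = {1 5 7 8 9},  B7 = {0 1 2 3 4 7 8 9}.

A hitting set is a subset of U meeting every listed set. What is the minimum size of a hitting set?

2

Take H = {1, 7}. Each listed block contains at least one of these, so H is a hitting set of size 2.
No single point lies in every block, so at least 2 are needed and 2 is optimal.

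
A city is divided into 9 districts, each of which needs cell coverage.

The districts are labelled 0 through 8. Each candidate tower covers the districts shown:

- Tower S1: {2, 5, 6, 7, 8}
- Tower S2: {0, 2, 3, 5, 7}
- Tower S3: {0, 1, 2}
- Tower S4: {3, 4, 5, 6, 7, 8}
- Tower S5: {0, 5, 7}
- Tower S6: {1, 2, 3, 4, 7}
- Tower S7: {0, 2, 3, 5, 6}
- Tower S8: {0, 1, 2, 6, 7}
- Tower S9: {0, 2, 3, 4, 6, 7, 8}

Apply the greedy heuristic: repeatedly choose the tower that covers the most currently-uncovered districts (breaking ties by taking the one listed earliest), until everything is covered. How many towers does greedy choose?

Greedy: pick S9 (covers 7 new) → pick S1 (covers 1 new) → pick S3 (covers 1 new). Total picks: 3.
(The true minimum cover uses only 2 towers, so greedy is not optimal here.)

3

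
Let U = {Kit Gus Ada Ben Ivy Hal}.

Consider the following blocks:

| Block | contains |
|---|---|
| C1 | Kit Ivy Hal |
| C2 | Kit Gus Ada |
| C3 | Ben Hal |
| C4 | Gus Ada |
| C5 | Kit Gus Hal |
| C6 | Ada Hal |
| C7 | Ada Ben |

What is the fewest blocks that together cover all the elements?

Take {C1, C2, C3}. Their union is {Kit, Gus, Ada, Ben, Ivy, Hal}, which is all 6 elements.
Only C1 contains Ivy, so C1 is forced; the remaining 3 elements need at least 2 more blocks (each remaining block adds at most 2) — so at least 3 blocks are needed, and 3 is optimal.

3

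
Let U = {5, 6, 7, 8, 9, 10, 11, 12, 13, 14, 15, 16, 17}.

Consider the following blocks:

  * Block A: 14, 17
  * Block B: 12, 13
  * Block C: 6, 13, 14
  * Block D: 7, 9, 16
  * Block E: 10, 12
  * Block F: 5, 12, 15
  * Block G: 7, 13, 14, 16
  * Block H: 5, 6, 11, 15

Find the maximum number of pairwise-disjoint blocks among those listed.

4

A, D, E, H are pairwise disjoint (A={14,17}; D={7,9,16}; E={10,12}; H={5,6,11,15}).
Every remaining block overlaps one of these, and no 5 of the listed blocks are pairwise disjoint, so 4 is the maximum.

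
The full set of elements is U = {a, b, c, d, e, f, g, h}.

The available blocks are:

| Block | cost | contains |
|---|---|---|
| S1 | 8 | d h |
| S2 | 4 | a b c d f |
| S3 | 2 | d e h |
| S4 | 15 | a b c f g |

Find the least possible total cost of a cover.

17

S3, S4 together cover every element (S3 ∪ S4 = {a, b, c, d, e, f, g, h}); total cost 2 + 15 = 17.
The greedy pick S3, S2, S4 costs 21; no covering selection beats 17.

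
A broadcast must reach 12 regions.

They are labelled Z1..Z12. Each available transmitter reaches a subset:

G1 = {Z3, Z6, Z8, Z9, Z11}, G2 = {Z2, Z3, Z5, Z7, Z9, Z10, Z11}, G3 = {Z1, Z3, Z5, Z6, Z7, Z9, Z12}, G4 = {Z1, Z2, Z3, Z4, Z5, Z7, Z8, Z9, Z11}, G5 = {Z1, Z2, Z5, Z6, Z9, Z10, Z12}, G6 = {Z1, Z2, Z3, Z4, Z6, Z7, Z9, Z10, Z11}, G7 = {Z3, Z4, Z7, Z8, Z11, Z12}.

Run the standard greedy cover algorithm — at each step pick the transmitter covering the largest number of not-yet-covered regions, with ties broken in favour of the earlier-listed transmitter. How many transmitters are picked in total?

Greedy: pick G4 (covers 9 new) → pick G5 (covers 3 new). Total picks: 2.

2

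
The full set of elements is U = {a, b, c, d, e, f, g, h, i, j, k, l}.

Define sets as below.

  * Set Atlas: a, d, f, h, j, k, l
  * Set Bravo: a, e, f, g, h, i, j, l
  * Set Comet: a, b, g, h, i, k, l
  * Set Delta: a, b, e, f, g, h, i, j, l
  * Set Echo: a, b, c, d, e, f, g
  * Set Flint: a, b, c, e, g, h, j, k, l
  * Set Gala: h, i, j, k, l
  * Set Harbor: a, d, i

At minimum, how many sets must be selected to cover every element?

2

Echo and Gala cover everything between them: the union {a, b, c, d, e, f, g, h, i, j, k, l} is all of U.
No single set has all 12 elements (the largest, Delta, has 9), so 2 is optimal.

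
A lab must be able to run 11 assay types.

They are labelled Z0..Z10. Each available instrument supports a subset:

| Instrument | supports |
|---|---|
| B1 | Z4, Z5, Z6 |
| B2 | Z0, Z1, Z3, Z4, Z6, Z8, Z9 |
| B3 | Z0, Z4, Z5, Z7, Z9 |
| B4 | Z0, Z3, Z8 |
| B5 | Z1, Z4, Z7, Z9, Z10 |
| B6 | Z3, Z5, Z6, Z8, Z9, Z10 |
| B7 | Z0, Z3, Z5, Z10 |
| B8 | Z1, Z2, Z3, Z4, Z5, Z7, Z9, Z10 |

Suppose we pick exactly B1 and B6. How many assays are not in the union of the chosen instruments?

4

Union of B1, B6 = {Z3, Z4, Z5, Z6, Z8, Z9, Z10}.
Not covered: Z0, Z1, Z2, Z7 — 4 assays.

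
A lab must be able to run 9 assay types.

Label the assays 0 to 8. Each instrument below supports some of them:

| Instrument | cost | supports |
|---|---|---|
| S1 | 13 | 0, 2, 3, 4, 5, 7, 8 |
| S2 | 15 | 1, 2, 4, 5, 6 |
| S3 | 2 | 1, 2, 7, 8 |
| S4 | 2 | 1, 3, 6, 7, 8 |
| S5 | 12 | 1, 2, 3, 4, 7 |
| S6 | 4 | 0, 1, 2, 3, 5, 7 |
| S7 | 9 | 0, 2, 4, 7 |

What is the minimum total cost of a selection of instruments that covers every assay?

S1, S4 together cover every assay (S1 ∪ S4 = {0, 1, 2, 3, 4, 5, 6, 7, 8}); total cost 13 + 2 = 15.
No covering selection has total cost below 15.

15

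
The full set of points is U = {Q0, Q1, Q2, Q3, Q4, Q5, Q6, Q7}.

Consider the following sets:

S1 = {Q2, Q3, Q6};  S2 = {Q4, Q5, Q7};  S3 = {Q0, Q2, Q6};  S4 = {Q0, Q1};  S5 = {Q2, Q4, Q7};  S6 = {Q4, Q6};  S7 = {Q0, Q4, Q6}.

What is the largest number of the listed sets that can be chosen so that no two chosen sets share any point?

S1, S2, S4 are pairwise disjoint (S1={Q2,Q3,Q6}; S2={Q4,Q5,Q7}; S4={Q0,Q1}).
Every remaining set overlaps one of these, and no 4 of the listed sets are pairwise disjoint, so 3 is the maximum.

3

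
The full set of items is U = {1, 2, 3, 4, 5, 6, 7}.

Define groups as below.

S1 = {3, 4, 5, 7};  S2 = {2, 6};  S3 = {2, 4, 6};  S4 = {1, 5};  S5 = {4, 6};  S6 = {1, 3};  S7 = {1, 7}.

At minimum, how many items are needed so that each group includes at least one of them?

3

The 3 items {1, 4, 6} hit every group.
No choice of 2 items meets every group, so 3 is the minimum.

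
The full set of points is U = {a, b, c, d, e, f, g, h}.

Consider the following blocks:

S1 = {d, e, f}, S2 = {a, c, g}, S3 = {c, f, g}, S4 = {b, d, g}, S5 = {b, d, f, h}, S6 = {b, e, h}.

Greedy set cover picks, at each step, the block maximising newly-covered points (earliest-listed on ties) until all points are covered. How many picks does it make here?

3

Greedy: pick S5 (covers 4 new) → pick S2 (covers 3 new) → pick S1 (covers 1 new). Total picks: 3.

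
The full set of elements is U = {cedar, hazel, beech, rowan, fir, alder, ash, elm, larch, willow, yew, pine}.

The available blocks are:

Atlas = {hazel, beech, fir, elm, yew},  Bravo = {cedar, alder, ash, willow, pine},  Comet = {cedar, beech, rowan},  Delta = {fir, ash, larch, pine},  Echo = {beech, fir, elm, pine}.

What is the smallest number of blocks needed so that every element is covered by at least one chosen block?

4

Take {Atlas, Bravo, Comet, Delta}. Their union is {cedar, hazel, beech, rowan, fir, alder, ash, elm, larch, willow, yew, pine}, which is all 12 elements.
Only Comet contains rowan, so Comet is forced; the remaining 9 elements need at least 3 more blocks (each remaining block adds at most 4) — so at least 4 blocks are needed, and 4 is optimal.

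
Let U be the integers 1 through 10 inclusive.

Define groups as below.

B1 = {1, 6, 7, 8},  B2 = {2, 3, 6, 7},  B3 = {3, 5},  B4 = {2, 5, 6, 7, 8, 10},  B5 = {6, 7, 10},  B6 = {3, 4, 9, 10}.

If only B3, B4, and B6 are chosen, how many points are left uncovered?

Union of B3, B4, B6 = {2, 3, 4, 5, 6, 7, 8, 9, 10}.
Not covered: 1 — 1 point.

1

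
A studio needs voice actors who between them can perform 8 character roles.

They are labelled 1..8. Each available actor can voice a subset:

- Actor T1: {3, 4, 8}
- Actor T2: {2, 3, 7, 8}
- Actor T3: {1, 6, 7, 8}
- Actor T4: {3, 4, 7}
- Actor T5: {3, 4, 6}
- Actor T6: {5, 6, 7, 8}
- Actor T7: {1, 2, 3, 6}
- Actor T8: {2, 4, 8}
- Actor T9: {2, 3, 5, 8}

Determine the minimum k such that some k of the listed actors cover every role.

T4 and T6 and T7 together: T4 ∪ T6 ∪ T7 = {1, 2, 3, 4, 5, 6, 7, 8} — every role is covered.
No 2 of the 9 actors cover everything (all 36 combinations miss at least one role), so 3 is optimal.

3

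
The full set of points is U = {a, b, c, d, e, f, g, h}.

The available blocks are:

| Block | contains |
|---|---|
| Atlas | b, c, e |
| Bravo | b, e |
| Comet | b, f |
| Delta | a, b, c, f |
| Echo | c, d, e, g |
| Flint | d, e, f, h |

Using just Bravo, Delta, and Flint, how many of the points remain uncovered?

Union of Bravo, Delta, Flint = {a, b, c, d, e, f, h}.
Not covered: g — 1 point.

1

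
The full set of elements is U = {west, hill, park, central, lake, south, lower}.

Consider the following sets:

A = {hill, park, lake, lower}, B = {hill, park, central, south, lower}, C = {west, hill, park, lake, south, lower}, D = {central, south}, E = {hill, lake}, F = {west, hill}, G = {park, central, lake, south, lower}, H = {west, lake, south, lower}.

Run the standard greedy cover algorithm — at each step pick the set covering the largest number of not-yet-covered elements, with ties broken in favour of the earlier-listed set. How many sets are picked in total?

Greedy: pick C (covers 6 new) → pick B (covers 1 new). Total picks: 2.

2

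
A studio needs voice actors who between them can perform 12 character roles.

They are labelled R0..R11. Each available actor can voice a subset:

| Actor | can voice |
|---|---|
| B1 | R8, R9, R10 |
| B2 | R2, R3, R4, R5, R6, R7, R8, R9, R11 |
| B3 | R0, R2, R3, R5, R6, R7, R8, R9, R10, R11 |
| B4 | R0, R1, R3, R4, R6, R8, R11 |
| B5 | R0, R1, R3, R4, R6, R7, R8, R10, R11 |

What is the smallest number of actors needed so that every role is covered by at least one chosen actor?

B3 and B5 together: B3 ∪ B5 = {R0, R1, R2, R3, R4, R5, R6, R7, R8, R9, R10, R11} — every role is covered.
No single actor has all 12 roles (the largest, B3, has 10), so 2 is optimal.

2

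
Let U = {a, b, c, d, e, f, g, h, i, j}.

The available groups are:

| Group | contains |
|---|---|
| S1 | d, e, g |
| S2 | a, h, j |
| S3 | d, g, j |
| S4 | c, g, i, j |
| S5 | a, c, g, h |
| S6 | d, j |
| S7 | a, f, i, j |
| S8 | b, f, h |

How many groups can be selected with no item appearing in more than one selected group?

S4, S8 are pairwise disjoint (S4={c,g,i,j}; S8={b,f,h}).
Every remaining group overlaps one of these, and no 3 of the listed groups are pairwise disjoint, so 2 is the maximum.

2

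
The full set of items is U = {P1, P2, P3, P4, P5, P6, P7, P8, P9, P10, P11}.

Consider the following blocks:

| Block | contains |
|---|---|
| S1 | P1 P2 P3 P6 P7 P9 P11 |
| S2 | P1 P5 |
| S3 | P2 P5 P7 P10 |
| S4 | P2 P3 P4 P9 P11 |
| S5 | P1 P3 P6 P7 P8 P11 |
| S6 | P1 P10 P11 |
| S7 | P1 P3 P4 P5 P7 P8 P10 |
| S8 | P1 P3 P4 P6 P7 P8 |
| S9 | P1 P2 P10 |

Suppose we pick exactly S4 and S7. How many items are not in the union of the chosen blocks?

Union of S4, S7 = {P1, P2, P3, P4, P5, P7, P8, P9, P10, P11}.
Not covered: P6 — 1 item.

1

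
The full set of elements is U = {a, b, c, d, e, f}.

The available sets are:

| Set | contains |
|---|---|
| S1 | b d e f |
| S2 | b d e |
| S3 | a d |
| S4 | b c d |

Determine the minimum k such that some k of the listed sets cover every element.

3

S1, S3, and S4 cover everything between them: the union {a, b, c, d, e, f} is all of U.
Only S3 contains a, so S3 is forced; the remaining 4 elements need at least 2 more sets (each remaining set adds at most 3) — so at least 3 sets are needed, and 3 is optimal.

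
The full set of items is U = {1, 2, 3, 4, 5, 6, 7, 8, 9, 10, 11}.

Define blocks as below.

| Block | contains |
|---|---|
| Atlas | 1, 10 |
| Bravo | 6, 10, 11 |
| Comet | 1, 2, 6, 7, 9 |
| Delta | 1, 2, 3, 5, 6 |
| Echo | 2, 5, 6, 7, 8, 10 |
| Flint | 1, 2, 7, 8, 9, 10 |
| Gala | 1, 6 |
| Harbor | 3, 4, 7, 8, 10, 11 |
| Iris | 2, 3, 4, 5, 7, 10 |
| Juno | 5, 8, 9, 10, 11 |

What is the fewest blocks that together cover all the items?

3

Take {Comet, Harbor, Iris}. Their union is {1, 2, 3, 4, 5, 6, 7, 8, 9, 10, 11}, which is all 11 items.
No 2 of the 10 blocks cover everything (all 45 combinations miss at least one item), so 3 is optimal.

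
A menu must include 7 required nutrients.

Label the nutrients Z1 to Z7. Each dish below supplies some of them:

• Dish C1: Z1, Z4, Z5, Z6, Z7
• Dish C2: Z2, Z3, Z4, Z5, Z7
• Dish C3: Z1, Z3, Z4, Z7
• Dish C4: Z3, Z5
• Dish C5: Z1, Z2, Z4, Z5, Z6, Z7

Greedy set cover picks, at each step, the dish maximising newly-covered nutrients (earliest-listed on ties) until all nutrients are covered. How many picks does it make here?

Greedy: pick C5 (covers 6 new) → pick C2 (covers 1 new). Total picks: 2.

2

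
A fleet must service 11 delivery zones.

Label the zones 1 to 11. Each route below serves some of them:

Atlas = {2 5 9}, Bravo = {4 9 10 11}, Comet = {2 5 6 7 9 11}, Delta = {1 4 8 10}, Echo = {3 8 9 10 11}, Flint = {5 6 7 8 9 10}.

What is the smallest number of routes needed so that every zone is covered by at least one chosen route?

3

Comet and Delta and Echo together: Comet ∪ Delta ∪ Echo = {1, 2, 3, 4, 5, 6, 7, 8, 9, 10, 11} — every zone is covered.
Only Delta contains 1, so Delta is forced; the remaining 7 zones need at least 2 more routes (each remaining route adds at most 6) — so at least 3 routes are needed, and 3 is optimal.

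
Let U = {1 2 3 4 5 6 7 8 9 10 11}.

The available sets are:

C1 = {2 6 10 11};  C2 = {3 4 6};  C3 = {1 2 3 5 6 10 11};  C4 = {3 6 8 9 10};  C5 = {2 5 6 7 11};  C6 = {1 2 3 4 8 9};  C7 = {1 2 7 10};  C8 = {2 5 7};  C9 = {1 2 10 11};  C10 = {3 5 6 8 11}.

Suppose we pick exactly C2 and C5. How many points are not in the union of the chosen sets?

Union of C2, C5 = {2, 3, 4, 5, 6, 7, 11}.
Not covered: 1, 8, 9, 10 — 4 points.

4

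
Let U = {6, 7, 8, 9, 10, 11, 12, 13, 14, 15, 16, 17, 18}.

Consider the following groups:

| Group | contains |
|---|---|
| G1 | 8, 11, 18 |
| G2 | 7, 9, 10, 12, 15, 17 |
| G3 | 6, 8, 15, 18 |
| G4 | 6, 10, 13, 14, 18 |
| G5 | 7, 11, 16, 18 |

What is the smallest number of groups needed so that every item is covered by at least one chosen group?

4

G2 and G3 and G4 and G5 together: G2 ∪ G3 ∪ G4 ∪ G5 = {6, 7, 8, 9, 10, 11, 12, 13, 14, 15, 16, 17, 18} — every item is covered.
No 3 of the 5 groups cover everything (all 10 combinations miss at least one item), so 4 is optimal.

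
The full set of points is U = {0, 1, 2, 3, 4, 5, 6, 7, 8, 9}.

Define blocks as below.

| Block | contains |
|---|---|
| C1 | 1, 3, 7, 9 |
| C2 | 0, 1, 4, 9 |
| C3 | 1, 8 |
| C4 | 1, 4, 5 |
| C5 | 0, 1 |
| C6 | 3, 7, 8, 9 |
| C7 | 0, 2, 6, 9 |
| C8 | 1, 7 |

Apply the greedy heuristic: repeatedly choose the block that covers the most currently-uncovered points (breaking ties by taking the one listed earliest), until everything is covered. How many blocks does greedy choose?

4

Greedy: pick C1 (covers 4 new) → pick C7 (covers 3 new) → pick C4 (covers 2 new) → pick C3 (covers 1 new). Total picks: 4.
(The true minimum cover uses only 3 blocks, so greedy is not optimal here.)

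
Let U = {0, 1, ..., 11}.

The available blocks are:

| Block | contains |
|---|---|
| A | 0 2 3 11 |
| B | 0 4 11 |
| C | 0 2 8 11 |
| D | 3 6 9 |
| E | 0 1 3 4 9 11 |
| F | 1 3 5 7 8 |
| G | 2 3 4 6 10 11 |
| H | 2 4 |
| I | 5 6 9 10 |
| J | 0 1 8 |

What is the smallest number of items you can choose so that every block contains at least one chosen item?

4

The 4 items {0, 3, 4, 6} hit every block.
No choice of 3 items meets every block, so 4 is the minimum.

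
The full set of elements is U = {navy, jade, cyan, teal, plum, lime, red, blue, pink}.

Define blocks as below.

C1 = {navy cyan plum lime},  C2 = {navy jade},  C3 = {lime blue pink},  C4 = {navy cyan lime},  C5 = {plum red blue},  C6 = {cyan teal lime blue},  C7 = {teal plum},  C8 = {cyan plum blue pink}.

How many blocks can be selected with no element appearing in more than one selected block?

3

C2, C3, C7 are pairwise disjoint (C2={navy,jade}; C3={lime,blue,pink}; C7={teal,plum}).
Every remaining block overlaps one of these, and no 4 of the listed blocks are pairwise disjoint, so 3 is the maximum.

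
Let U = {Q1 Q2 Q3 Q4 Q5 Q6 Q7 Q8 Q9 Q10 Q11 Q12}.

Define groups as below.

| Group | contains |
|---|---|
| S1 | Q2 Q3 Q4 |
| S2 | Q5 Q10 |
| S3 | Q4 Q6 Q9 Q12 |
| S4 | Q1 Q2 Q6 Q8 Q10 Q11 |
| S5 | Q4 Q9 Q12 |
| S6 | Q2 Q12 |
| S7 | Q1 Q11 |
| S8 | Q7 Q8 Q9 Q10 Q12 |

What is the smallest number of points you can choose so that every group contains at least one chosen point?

4

Take H = {Q1, Q4, Q10, Q12}. Each listed group contains at least one of these, so H is a hitting set of size 4.
No choice of 3 points meets every group, so 4 is the minimum.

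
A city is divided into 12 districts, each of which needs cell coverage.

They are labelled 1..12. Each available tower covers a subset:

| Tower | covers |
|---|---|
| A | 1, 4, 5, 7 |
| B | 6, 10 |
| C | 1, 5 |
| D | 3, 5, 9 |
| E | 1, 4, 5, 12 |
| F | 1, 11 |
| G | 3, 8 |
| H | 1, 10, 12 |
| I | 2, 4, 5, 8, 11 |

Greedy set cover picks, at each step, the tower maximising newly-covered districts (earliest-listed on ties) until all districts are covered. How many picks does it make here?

5

Greedy: pick I (covers 5 new) → pick H (covers 3 new) → pick D (covers 2 new) → pick A (covers 1 new) → pick B (covers 1 new). Total picks: 5.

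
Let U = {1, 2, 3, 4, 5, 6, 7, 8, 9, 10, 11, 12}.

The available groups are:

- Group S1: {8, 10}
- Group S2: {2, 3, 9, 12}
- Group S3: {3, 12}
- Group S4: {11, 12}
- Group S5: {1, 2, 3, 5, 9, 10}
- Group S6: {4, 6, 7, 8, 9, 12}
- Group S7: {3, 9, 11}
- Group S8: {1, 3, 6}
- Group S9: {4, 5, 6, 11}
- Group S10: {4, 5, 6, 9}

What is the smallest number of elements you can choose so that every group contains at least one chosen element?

4

The 4 elements {6, 10, 11, 12} hit every group.
No choice of 3 elements meets every group, so 4 is the minimum.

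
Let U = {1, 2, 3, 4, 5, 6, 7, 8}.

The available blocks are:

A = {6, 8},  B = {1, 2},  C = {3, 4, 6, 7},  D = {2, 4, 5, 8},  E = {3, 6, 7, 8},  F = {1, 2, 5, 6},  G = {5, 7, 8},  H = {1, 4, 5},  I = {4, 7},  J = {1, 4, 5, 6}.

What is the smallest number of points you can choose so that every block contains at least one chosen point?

3

Take T = {1, 7, 8}. Each listed block contains at least one of these, so T is a hitting set of size 3.
The blocks A, B, I are pairwise disjoint, so any hitting set needs a separate point for each — at least 3. Hence 3 is optimal.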